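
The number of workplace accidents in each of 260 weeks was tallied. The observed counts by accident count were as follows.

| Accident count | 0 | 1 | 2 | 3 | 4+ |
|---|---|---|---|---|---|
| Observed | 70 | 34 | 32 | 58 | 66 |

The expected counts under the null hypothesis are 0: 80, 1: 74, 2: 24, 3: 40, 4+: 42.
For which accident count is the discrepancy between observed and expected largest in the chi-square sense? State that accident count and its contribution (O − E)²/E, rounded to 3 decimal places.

1, 21.622

0: (70 − 80)²/80 = 100/80 = 1.2500
1: (34 − 74)²/74 = 1600/74 = 21.6216
2: (32 − 24)²/24 = 64/24 = 2.6667
3: (58 − 40)²/40 = 324/40 = 8.1000
4+: (66 − 42)²/42 = 576/42 = 13.7143
The largest term is for 1: 21.622.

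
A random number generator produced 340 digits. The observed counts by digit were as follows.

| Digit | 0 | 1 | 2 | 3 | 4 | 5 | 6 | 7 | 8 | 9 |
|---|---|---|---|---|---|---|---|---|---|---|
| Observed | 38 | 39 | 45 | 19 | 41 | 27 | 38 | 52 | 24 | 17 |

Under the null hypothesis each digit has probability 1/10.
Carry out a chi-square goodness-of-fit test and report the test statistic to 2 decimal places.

Under H₀ each category has probability 1/10, so each expected count is 340/10 = 34.
χ² = (38−34)²/34 + (39−34)²/34 + (45−34)²/34 + (19−34)²/34 + (41−34)²/34 + (27−34)²/34 + (38−34)²/34 + (52−34)²/34 + (24−34)²/34 + (17−34)²/34
   = 0.471 + 0.735 + 3.559 + 6.618 + 1.441 + 1.441 + 0.471 + 9.529 + 2.941 + 8.500
Sum = 35.71

35.71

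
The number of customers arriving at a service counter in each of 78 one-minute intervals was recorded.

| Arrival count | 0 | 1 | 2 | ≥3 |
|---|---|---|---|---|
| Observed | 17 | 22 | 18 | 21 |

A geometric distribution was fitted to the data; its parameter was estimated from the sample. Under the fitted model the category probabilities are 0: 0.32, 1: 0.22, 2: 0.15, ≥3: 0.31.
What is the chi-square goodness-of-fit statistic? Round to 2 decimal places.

7.71

Expected counts E_i = n·p_i: 78×0.32 = 24.96, 78×0.22 = 17.16, 78×0.15 = 11.7, 78×0.31 = 24.18.
0: (17 − 24.96)²/24.96 = 63.3616/24.96 = 2.539
1: (22 − 17.16)²/17.16 = 23.4256/17.16 = 1.365
2: (18 − 11.7)²/11.7 = 39.69/11.7 = 3.392
≥3: (21 − 24.18)²/24.18 = 10.1124/24.18 = 0.418
Sum = 7.71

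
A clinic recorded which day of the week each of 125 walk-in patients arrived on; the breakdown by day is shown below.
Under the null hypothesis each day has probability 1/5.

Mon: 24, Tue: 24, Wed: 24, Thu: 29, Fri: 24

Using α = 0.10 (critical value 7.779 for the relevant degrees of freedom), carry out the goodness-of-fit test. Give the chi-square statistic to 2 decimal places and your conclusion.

0.80; do not reject

Expected count for each of the 5 categories: 125/5 = 25.
Mon: (24 − 25)²/25 = 1/25 = 0.040
Tue: (24 − 25)²/25 = 1/25 = 0.040
Wed: (24 − 25)²/25 = 1/25 = 0.040
Thu: (29 − 25)²/25 = 16/25 = 0.640
Fri: (24 − 25)²/25 = 1/25 = 0.040
Sum = 0.80
df = 4. Since 0.80 < 7.779, we do not reject H₀.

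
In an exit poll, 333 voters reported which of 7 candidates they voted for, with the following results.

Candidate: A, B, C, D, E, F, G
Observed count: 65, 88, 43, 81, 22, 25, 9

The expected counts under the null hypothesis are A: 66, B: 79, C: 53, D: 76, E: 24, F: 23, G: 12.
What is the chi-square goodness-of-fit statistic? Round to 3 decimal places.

cat         O        E   (O−E)²/E
A          65       66     0.0152
B          88       79     1.0253
C          43       53     1.8868
D          81       76     0.3289
E          22       24     0.1667
F          25       23     0.1739
G           9       12     0.7500
Sum = 4.347

4.347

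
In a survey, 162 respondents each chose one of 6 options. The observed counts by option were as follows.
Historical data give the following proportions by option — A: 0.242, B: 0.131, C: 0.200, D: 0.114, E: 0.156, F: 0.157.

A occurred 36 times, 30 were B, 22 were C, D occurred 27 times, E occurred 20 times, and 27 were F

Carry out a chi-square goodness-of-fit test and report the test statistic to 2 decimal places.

Expected counts E_i = n·p_i: 162×0.242 = 39.204, 162×0.131 = 21.222, 162×0.200 = 32.4, 162×0.114 = 18.468, 162×0.156 = 25.272, 162×0.157 = 25.434.
χ² = (36−39.204)²/39.204 + (30−21.222)²/21.222 + (22−32.4)²/32.4 + (27−18.468)²/18.468 + (20−25.272)²/25.272 + (27−25.434)²/25.434
   = 0.262 + 3.631 + 3.338 + 3.942 + 1.100 + 0.096
Sum = 12.37

12.37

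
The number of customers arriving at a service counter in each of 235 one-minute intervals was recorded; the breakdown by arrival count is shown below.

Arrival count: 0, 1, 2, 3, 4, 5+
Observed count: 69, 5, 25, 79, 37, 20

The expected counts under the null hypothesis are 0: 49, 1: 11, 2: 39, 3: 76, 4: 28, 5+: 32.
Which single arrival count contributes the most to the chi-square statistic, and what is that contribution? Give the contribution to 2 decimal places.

0, 8.16

χ² = (69−49)²/49 + (5−11)²/11 + (25−39)²/39 + (79−76)²/76 + (37−28)²/28 + (20−32)²/32
   = 8.163 + 3.273 + 5.026 + 0.118 + 2.893 + 4.500
The largest term is for 0: 8.16.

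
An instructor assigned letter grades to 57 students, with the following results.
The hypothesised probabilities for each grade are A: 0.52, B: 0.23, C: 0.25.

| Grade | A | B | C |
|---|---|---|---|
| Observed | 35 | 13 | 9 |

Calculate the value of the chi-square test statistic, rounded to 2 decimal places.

2.90

Expected counts E_i = n·p_i: 57×0.52 = 29.64, 57×0.23 = 13.11, 57×0.25 = 14.25.
A: (35 − 29.64)²/29.64 = 28.7296/29.64 = 0.969
B: (13 − 13.11)²/13.11 = 0.0121/13.11 = 0.001
C: (9 − 14.25)²/14.25 = 27.5625/14.25 = 1.934
Sum = 2.90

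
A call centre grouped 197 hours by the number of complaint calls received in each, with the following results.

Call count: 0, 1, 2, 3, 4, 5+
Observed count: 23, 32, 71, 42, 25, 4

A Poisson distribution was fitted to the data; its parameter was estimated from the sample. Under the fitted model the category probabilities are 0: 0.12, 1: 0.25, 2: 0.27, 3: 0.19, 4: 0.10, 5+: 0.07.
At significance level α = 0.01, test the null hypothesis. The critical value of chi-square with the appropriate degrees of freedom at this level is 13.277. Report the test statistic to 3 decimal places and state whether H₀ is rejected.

Expected counts E_i = n·p_i: 197×0.12 = 23.64, 197×0.25 = 49.25, 197×0.27 = 53.19, 197×0.19 = 37.43, 197×0.10 = 19.7, 197×0.07 = 13.79.
χ² = (23−23.64)²/23.64 + (32−49.25)²/49.25 + (71−53.19)²/53.19 + (42−37.43)²/37.43 + (25−19.7)²/19.7 + (4−13.79)²/13.79
   = 0.0173 + 6.0419 + 5.9635 + 0.5580 + 1.4259 + 6.9503
Sum = 20.957
df = 4. Since 20.957 > 13.277, we reject H₀.

20.957; reject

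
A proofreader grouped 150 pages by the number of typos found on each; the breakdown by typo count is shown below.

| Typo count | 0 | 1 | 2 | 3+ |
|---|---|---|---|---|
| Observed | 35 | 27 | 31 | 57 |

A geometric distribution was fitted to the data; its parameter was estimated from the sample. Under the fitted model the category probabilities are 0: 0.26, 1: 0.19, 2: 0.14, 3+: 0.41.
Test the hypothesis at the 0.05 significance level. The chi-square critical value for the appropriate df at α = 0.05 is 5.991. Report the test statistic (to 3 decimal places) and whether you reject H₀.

5.580; do not reject

Expected counts E_i = n·p_i: 150×0.26 = 39, 150×0.19 = 28.5, 150×0.14 = 21, 150×0.41 = 61.5.
χ² = (35−39)²/39 + (27−28.5)²/28.5 + (31−21)²/21 + (57−61.5)²/61.5
   = 0.4103 + 0.0789 + 4.7619 + 0.3293
Sum = 5.580
df = 2. Since 5.580 < 5.991, we do not reject H₀.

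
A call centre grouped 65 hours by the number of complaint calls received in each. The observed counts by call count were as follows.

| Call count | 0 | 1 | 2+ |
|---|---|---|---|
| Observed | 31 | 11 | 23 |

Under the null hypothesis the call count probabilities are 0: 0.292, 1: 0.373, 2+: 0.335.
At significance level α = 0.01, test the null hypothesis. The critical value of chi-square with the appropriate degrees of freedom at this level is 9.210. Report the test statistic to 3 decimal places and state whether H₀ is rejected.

14.917; reject

Expected counts E_i = n·p_i: 65×0.292 = 18.98, 65×0.373 = 24.245, 65×0.335 = 21.775.
0: (31 − 18.98)²/18.98 = 144.4804/18.98 = 7.6122
1: (11 − 24.245)²/24.245 = 175.430025/24.245 = 7.2357
2+: (23 − 21.775)²/21.775 = 1.500625/21.775 = 0.0689
Sum = 14.917
df = 2. Since 14.917 > 9.210, we reject H₀.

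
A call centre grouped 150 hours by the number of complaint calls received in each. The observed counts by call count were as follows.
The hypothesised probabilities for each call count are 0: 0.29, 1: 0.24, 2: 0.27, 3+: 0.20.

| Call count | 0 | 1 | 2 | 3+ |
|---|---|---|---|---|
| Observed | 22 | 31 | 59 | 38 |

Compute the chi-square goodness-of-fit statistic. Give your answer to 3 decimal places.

Expected counts E_i = n·p_i: 150×0.29 = 43.5, 150×0.24 = 36, 150×0.27 = 40.5, 150×0.20 = 30.
0: (22 − 43.5)²/43.5 = 462.25/43.5 = 10.6264
1: (31 − 36)²/36 = 25/36 = 0.6944
2: (59 − 40.5)²/40.5 = 342.25/40.5 = 8.4506
3+: (38 − 30)²/30 = 64/30 = 2.1333
Sum = 21.905

21.905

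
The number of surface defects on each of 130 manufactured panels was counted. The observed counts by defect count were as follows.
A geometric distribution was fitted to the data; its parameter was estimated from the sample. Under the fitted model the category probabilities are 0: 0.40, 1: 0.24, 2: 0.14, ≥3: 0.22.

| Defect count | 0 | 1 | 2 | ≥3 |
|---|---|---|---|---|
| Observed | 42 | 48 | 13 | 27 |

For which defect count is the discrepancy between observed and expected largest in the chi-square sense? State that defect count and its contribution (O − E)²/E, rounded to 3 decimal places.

1, 9.046

Expected counts E_i = n·p_i: 130×0.40 = 52, 130×0.24 = 31.2, 130×0.14 = 18.2, 130×0.22 = 28.6.
0: (42 − 52)²/52 = 100/52 = 1.9231
1: (48 − 31.2)²/31.2 = 282.24/31.2 = 9.0462
2: (13 − 18.2)²/18.2 = 27.04/18.2 = 1.4857
≥3: (27 − 28.6)²/28.6 = 2.56/28.6 = 0.0895
The largest term is for 1: 9.046.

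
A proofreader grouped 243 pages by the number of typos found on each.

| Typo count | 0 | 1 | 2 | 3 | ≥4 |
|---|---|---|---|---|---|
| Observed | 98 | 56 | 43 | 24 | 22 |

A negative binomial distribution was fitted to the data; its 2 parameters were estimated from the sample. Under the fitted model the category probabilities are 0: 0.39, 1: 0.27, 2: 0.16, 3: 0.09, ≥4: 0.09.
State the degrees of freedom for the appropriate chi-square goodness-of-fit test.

2

There are k = 5 categories and 2 parameters estimated from the data, so df = 5 − 1 − 2 = 2.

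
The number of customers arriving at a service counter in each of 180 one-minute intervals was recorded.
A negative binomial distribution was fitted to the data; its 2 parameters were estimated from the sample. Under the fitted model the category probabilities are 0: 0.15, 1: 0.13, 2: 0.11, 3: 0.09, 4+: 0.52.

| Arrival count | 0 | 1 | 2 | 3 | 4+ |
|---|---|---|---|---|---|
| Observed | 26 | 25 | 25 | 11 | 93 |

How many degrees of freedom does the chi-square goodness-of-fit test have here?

2

There are k = 5 categories and 2 parameters estimated from the data, so df = 5 − 1 − 2 = 2.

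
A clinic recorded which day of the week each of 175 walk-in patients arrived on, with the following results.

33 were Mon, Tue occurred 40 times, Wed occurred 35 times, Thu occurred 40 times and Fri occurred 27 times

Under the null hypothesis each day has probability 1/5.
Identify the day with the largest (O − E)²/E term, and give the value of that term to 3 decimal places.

Expected count for each of the 5 categories: 175/5 = 35.
Mon: (33 − 35)²/35 = 4/35 = 0.1143
Tue: (40 − 35)²/35 = 25/35 = 0.7143
Wed: (35 − 35)²/35 = 0/35 = 0.0000
Thu: (40 − 35)²/35 = 25/35 = 0.7143
Fri: (27 − 35)²/35 = 64/35 = 1.8286
The largest term is for Fri: 1.829.

Fri, 1.829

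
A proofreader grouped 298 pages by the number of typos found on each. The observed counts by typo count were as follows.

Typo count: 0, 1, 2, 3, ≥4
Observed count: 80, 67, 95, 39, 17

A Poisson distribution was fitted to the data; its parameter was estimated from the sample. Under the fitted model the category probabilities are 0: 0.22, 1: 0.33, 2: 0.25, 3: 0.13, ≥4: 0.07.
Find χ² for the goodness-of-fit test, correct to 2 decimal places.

Expected counts E_i = n·p_i: 298×0.22 = 65.56, 298×0.33 = 98.34, 298×0.25 = 74.5, 298×0.13 = 38.74, 298×0.07 = 20.86.
0: (80 − 65.56)²/65.56 = 208.5136/65.56 = 3.181
1: (67 − 98.34)²/98.34 = 982.1956/98.34 = 9.988
2: (95 − 74.5)²/74.5 = 420.25/74.5 = 5.641
3: (39 − 38.74)²/38.74 = 0.0676/38.74 = 0.002
≥4: (17 − 20.86)²/20.86 = 14.8996/20.86 = 0.714
Sum = 19.53

19.53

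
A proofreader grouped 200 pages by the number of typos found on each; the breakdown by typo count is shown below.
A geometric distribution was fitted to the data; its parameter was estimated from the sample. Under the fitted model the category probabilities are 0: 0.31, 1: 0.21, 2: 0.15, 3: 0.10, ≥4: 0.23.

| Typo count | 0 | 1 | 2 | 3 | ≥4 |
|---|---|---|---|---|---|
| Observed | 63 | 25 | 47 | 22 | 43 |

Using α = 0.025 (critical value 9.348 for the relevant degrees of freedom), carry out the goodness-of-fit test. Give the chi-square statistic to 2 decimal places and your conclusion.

16.93; reject

Expected counts E_i = n·p_i: 200×0.31 = 62, 200×0.21 = 42, 200×0.15 = 30, 200×0.10 = 20, 200×0.23 = 46.
χ² = (63−62)²/62 + (25−42)²/42 + (47−30)²/30 + (22−20)²/20 + (43−46)²/46
   = 0.016 + 6.881 + 9.633 + 0.200 + 0.196
Sum = 16.93
df = 3. Since 16.93 > 9.348, we reject H₀.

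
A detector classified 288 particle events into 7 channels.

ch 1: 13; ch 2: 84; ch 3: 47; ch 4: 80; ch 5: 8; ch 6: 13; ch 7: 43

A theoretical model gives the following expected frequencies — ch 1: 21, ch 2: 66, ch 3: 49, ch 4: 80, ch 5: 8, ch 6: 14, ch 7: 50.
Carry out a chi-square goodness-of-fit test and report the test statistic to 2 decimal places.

cat         O        E   (O−E)²/E
ch 1       13       21      3.048
ch 2       84       66      4.909
ch 3       47       49      0.082
ch 4       80       80      0.000
ch 5        8        8      0.000
ch 6       13       14      0.071
ch 7       43       50      0.980
Sum = 9.09

9.09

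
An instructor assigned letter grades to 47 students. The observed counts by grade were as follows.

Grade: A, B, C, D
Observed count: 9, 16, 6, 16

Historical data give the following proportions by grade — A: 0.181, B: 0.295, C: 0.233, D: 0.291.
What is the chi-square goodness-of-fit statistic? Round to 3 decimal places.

2.990

Expected counts E_i = n·p_i: 47×0.181 = 8.507, 47×0.295 = 13.865, 47×0.233 = 10.951, 47×0.291 = 13.677.
χ² = (9−8.507)²/8.507 + (16−13.865)²/13.865 + (6−10.951)²/10.951 + (16−13.677)²/13.677
   = 0.0286 + 0.3288 + 2.2384 + 0.3946
Sum = 2.990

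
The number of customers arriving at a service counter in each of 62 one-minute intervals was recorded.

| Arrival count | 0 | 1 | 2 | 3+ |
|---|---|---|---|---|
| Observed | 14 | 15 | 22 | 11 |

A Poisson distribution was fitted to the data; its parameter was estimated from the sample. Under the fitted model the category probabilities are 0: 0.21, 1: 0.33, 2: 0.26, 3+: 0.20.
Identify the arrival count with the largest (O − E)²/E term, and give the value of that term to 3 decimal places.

2, 2.145

Expected counts E_i = n·p_i: 62×0.21 = 13.02, 62×0.33 = 20.46, 62×0.26 = 16.12, 62×0.20 = 12.4.
cat         O        E   (O−E)²/E
0          14    13.02     0.0738
1          15    20.46     1.4571
2          22    16.12     2.1448
3+         11     12.4     0.1581
The largest term is for 2: 2.145.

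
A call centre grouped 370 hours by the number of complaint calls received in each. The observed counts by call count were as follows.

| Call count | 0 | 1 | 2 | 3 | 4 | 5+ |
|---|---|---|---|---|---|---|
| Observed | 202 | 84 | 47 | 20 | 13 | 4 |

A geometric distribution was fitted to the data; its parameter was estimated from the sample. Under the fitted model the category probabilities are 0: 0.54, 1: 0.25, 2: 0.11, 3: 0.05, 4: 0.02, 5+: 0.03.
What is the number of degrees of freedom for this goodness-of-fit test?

There are k = 6 categories and 1 parameter estimated from the data, so df = 6 − 1 − 1 = 4.

4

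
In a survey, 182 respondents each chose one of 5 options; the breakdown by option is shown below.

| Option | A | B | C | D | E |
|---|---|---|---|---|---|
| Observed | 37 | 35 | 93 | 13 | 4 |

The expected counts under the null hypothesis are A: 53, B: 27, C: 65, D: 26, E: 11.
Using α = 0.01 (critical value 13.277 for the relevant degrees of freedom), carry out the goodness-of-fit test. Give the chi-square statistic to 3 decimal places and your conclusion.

χ² = (37−53)²/53 + (35−27)²/27 + (93−65)²/65 + (13−26)²/26 + (4−11)²/11
   = 4.8302 + 2.3704 + 12.0615 + 6.5000 + 4.4545
Sum = 30.217
df = 4. Since 30.217 > 13.277, we reject H₀.

30.217; reject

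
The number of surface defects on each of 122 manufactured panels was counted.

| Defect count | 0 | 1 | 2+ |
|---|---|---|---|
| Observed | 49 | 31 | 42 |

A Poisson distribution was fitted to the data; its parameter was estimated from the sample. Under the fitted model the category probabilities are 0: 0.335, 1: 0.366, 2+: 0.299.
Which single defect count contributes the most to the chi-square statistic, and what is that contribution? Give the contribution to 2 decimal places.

1, 4.17

Expected counts E_i = n·p_i: 122×0.335 = 40.87, 122×0.366 = 44.652, 122×0.299 = 36.478.
χ² = (49−40.87)²/40.87 + (31−44.652)²/44.652 + (42−36.478)²/36.478
   = 1.617 + 4.174 + 0.836
The largest term is for 1: 4.17.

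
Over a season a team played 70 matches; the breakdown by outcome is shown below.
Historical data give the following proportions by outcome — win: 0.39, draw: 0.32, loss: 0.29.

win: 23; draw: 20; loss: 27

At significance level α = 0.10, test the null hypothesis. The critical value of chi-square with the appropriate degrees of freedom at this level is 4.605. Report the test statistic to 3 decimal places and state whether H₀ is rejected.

3.146; do not reject

Expected counts E_i = n·p_i: 70×0.39 = 27.3, 70×0.32 = 22.4, 70×0.29 = 20.3.
cat         O        E   (O−E)²/E
win        23     27.3     0.6773
draw       20     22.4     0.2571
loss       27     20.3     2.2113
Sum = 3.146
df = 2. Since 3.146 < 4.605, we do not reject H₀.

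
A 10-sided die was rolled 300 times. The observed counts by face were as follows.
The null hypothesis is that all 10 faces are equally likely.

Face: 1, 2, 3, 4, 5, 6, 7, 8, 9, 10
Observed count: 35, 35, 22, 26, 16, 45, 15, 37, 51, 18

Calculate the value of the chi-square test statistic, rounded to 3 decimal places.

Expected count for each of the 10 categories: 300/10 = 30.
χ² = (35−30)²/30 + (35−30)²/30 + (22−30)²/30 + (26−30)²/30 + (16−30)²/30 + (45−30)²/30 + (15−30)²/30 + (37−30)²/30 + (51−30)²/30 + (18−30)²/30
   = 0.8333 + 0.8333 + 2.1333 + 0.5333 + 6.5333 + 7.5000 + 7.5000 + 1.6333 + 14.7000 + 4.8000
Sum = 47.000

47.000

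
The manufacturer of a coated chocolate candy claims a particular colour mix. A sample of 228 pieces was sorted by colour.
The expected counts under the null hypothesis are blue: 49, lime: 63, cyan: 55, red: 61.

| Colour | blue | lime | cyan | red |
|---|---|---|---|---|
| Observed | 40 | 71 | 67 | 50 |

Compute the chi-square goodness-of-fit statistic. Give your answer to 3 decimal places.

7.271

χ² = (40−49)²/49 + (71−63)²/63 + (67−55)²/55 + (50−61)²/61
   = 1.6531 + 1.0159 + 2.6182 + 1.9836
Sum = 7.271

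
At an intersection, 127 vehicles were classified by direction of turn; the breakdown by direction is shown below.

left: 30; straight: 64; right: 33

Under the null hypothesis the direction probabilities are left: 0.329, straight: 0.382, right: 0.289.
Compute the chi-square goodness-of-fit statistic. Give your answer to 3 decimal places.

8.640

Expected counts E_i = n·p_i: 127×0.329 = 41.783, 127×0.382 = 48.514, 127×0.289 = 36.703.
χ² = (30−41.783)²/41.783 + (64−48.514)²/48.514 + (33−36.703)²/36.703
   = 3.3229 + 4.9432 + 0.3736
Sum = 8.640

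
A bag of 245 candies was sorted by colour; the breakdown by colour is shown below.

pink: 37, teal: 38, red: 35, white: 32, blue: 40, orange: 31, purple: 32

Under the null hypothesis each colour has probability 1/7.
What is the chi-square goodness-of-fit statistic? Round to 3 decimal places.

2.057

Under H₀ each category has probability 1/7, so each expected count is 245/7 = 35.
cat         O        E   (O−E)²/E
pink       37       35     0.1143
teal       38       35     0.2571
red        35       35     0.0000
white      32       35     0.2571
blue       40       35     0.7143
orange     31       35     0.4571
purple     32       35     0.2571
Sum = 2.057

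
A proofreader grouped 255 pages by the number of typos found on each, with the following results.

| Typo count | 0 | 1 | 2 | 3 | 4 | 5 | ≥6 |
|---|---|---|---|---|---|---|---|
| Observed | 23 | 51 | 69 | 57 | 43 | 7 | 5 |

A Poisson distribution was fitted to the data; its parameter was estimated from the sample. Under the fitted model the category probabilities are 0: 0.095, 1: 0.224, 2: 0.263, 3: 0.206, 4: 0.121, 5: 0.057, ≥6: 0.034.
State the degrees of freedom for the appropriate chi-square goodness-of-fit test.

There are k = 7 categories and 1 parameter estimated from the data, so df = 7 − 1 − 1 = 5.

5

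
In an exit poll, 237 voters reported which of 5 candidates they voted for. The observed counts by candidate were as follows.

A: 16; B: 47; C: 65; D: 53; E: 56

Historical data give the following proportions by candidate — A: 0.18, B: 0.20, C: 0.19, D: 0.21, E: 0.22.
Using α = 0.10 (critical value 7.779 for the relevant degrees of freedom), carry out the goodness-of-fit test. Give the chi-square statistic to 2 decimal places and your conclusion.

26.02; reject

Expected counts E_i = n·p_i: 237×0.18 = 42.66, 237×0.20 = 47.4, 237×0.19 = 45.03, 237×0.21 = 49.77, 237×0.22 = 52.14.
χ² = (16−42.66)²/42.66 + (47−47.4)²/47.4 + (65−45.03)²/45.03 + (53−49.77)²/49.77 + (56−52.14)²/52.14
   = 16.661 + 0.003 + 8.856 + 0.210 + 0.286
Sum = 26.02
df = 4. Since 26.02 > 7.779, we reject H₀.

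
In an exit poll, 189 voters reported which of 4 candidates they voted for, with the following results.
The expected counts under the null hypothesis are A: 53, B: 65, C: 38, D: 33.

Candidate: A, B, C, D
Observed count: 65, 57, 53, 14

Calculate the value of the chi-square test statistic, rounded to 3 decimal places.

χ² = (65−53)²/53 + (57−65)²/65 + (53−38)²/38 + (14−33)²/33
   = 2.7170 + 0.9846 + 5.9211 + 10.9394
Sum = 20.562

20.562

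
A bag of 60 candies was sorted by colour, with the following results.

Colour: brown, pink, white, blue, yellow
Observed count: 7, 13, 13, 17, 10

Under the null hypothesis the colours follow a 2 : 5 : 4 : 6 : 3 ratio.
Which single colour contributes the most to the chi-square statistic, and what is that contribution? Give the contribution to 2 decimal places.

Ratio total = 20. Expected counts: 60×2/20 = 6, 60×5/20 = 15, 60×4/20 = 12, 60×6/20 = 18, 60×3/20 = 9.
χ² = (7−6)²/6 + (13−15)²/15 + (13−12)²/12 + (17−18)²/18 + (10−9)²/9
   = 0.167 + 0.267 + 0.083 + 0.056 + 0.111
The largest term is for pink: 0.27.

pink, 0.27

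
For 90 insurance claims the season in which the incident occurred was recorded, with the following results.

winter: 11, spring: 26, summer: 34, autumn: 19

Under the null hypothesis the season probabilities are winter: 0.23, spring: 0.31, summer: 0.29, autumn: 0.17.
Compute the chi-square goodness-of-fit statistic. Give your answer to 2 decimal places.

7.96

Expected counts E_i = n·p_i: 90×0.23 = 20.7, 90×0.31 = 27.9, 90×0.29 = 26.1, 90×0.17 = 15.3.
winter: (11 − 20.7)²/20.7 = 94.09/20.7 = 4.545
spring: (26 − 27.9)²/27.9 = 3.61/27.9 = 0.129
summer: (34 − 26.1)²/26.1 = 62.41/26.1 = 2.391
autumn: (19 − 15.3)²/15.3 = 13.69/15.3 = 0.895
Sum = 7.96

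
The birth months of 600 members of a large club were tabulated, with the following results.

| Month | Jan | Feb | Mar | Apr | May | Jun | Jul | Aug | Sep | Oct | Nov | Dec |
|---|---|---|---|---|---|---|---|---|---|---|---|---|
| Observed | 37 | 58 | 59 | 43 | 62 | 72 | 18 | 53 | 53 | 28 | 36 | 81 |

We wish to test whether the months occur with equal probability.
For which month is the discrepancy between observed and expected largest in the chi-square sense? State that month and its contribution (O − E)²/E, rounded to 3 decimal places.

Jul, 20.480

Under H₀ each category has probability 1/12, so each expected count is 600/12 = 50.
Jan: (37 − 50)²/50 = 169/50 = 3.3800
Feb: (58 − 50)²/50 = 64/50 = 1.2800
Mar: (59 − 50)²/50 = 81/50 = 1.6200
Apr: (43 − 50)²/50 = 49/50 = 0.9800
May: (62 − 50)²/50 = 144/50 = 2.8800
Jun: (72 − 50)²/50 = 484/50 = 9.6800
Jul: (18 − 50)²/50 = 1024/50 = 20.4800
Aug: (53 − 50)²/50 = 9/50 = 0.1800
Sep: (53 − 50)²/50 = 9/50 = 0.1800
Oct: (28 − 50)²/50 = 484/50 = 9.6800
Nov: (36 − 50)²/50 = 196/50 = 3.9200
Dec: (81 − 50)²/50 = 961/50 = 19.2200
The largest term is for Jul: 20.480.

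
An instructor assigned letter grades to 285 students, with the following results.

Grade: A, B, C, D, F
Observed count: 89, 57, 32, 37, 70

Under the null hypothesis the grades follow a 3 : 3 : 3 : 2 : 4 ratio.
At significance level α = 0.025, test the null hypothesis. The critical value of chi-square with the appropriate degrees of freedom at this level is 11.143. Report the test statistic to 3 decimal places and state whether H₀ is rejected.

29.430; reject

Ratio total = 15. Expected counts: 285×3/15 = 57, 285×3/15 = 57, 285×3/15 = 57, 285×2/15 = 38, 285×4/15 = 76.
cat         O        E   (O−E)²/E
A          89       57    17.9649
B          57       57     0.0000
C          32       57    10.9649
D          37       38     0.0263
F          70       76     0.4737
Sum = 29.430
df = 4. Since 29.430 > 11.143, we reject H₀.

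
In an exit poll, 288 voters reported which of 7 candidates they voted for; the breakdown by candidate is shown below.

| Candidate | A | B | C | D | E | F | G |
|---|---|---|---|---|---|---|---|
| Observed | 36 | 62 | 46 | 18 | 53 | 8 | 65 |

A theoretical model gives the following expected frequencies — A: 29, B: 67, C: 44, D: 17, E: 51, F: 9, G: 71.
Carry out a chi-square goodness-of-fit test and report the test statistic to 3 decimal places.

2.909

A: (36 − 29)²/29 = 49/29 = 1.6897
B: (62 − 67)²/67 = 25/67 = 0.3731
C: (46 − 44)²/44 = 4/44 = 0.0909
D: (18 − 17)²/17 = 1/17 = 0.0588
E: (53 − 51)²/51 = 4/51 = 0.0784
F: (8 − 9)²/9 = 1/9 = 0.1111
G: (65 − 71)²/71 = 36/71 = 0.5070
Sum = 2.909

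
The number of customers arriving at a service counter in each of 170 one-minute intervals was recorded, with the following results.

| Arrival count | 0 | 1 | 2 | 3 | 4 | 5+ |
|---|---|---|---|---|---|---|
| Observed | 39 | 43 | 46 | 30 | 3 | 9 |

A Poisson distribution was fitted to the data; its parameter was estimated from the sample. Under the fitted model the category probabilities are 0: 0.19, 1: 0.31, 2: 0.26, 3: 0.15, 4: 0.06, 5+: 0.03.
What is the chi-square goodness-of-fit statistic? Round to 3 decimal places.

12.107

Expected counts E_i = n·p_i: 170×0.19 = 32.3, 170×0.31 = 52.7, 170×0.26 = 44.2, 170×0.15 = 25.5, 170×0.06 = 10.2, 170×0.03 = 5.1.
0: (39 − 32.3)²/32.3 = 44.89/32.3 = 1.3898
1: (43 − 52.7)²/52.7 = 94.09/52.7 = 1.7854
2: (46 − 44.2)²/44.2 = 3.24/44.2 = 0.0733
3: (30 − 25.5)²/25.5 = 20.25/25.5 = 0.7941
4: (3 − 10.2)²/10.2 = 51.84/10.2 = 5.0824
5+: (9 − 5.1)²/5.1 = 15.21/5.1 = 2.9824
Sum = 12.107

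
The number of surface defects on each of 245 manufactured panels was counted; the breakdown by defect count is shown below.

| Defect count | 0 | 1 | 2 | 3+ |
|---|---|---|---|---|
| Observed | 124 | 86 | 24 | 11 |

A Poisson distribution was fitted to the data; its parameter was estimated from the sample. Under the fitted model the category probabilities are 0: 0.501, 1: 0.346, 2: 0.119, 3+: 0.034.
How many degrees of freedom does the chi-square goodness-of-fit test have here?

There are k = 4 categories and 1 parameter estimated from the data, so df = 4 − 1 − 1 = 2.

2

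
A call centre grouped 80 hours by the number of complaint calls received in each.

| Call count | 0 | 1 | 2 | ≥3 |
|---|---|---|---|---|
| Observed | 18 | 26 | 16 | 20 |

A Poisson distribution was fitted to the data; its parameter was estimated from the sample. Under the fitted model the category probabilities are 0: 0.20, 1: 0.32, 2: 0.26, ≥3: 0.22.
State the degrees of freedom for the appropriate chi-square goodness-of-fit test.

2

There are k = 4 categories and 1 parameter estimated from the data, so df = 4 − 1 − 1 = 2.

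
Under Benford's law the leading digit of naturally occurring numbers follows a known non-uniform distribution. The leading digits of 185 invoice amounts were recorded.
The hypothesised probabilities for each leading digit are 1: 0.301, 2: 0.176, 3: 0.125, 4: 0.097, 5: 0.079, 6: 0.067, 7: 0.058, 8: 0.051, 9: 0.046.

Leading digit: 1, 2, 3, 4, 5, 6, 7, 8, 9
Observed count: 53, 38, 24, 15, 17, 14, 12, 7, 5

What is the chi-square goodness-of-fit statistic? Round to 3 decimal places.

4.378

Expected counts E_i = n·p_i: 185×0.301 = 55.685, 185×0.176 = 32.56, 185×0.125 = 23.125, 185×0.097 = 17.945, 185×0.079 = 14.615, 185×0.067 = 12.395, 185×0.058 = 10.73, 185×0.051 = 9.435, 185×0.046 = 8.51.
1: (53 − 55.685)²/55.685 = 7.209225/55.685 = 0.1295
2: (38 − 32.56)²/32.56 = 29.5936/32.56 = 0.9089
3: (24 − 23.125)²/23.125 = 0.765625/23.125 = 0.0331
4: (15 − 17.945)²/17.945 = 8.673025/17.945 = 0.4833
5: (17 − 14.615)²/14.615 = 5.688225/14.615 = 0.3892
6: (14 − 12.395)²/12.395 = 2.576025/12.395 = 0.2078
7: (12 − 10.73)²/10.73 = 1.6129/10.73 = 0.1503
8: (7 − 9.435)²/9.435 = 5.929225/9.435 = 0.6284
9: (5 − 8.51)²/8.51 = 12.3201/8.51 = 1.4477
Sum = 4.378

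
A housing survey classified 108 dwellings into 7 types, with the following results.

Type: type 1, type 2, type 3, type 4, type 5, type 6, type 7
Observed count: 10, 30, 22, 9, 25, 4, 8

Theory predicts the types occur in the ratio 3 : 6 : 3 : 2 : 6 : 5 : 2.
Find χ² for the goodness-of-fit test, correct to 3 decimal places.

Ratio total = 27. Expected counts: 108×3/27 = 12, 108×6/27 = 24, 108×3/27 = 12, 108×2/27 = 8, 108×6/27 = 24, 108×5/27 = 20, 108×2/27 = 8.
type 1: (10 − 12)²/12 = 4/12 = 0.3333
type 2: (30 − 24)²/24 = 36/24 = 1.5000
type 3: (22 − 12)²/12 = 100/12 = 8.3333
type 4: (9 − 8)²/8 = 1/8 = 0.1250
type 5: (25 − 24)²/24 = 1/24 = 0.0417
type 6: (4 − 20)²/20 = 256/20 = 12.8000
type 7: (8 − 8)²/8 = 0/8 = 0.0000
Sum = 23.133

23.133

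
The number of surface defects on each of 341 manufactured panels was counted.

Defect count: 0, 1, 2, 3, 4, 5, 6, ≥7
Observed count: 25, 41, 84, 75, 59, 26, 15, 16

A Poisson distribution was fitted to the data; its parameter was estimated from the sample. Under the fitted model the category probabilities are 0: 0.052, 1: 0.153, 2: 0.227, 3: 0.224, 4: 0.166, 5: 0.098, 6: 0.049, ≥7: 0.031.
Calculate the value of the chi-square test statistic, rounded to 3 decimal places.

Expected counts E_i = n·p_i: 341×0.052 = 17.732, 341×0.153 = 52.173, 341×0.227 = 77.407, 341×0.224 = 76.384, 341×0.166 = 56.606, 341×0.098 = 33.418, 341×0.049 = 16.709, 341×0.031 = 10.571.
χ² = (25−17.732)²/17.732 + (41−52.173)²/52.173 + (84−77.407)²/77.407 + (75−76.384)²/76.384 + (59−56.606)²/56.606 + (26−33.418)²/33.418 + (15−16.709)²/16.709 + (16−10.571)²/10.571
   = 2.9790 + 2.3927 + 0.5615 + 0.0251 + 0.1012 + 1.6466 + 0.1748 + 2.7882
Sum = 10.669

10.669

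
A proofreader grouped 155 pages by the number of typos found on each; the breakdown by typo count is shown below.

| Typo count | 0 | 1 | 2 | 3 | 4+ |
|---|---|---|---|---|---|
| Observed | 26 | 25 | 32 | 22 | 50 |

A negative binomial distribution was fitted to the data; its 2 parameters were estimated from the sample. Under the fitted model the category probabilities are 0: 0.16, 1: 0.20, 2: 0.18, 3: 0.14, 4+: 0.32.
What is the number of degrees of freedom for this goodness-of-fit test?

There are k = 5 categories and 2 parameters estimated from the data, so df = 5 − 1 − 2 = 2.

2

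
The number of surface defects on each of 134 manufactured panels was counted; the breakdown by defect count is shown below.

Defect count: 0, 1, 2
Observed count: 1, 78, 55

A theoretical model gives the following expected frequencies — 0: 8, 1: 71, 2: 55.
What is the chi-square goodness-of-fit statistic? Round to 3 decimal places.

χ² = (1−8)²/8 + (78−71)²/71 + (55−55)²/55
   = 6.1250 + 0.6901 + 0.0000
Sum = 6.815

6.815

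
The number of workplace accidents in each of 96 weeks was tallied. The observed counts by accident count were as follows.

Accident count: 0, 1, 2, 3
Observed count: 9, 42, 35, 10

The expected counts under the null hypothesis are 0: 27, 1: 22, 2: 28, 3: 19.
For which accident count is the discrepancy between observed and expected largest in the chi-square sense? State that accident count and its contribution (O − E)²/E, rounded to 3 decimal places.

cat         O        E   (O−E)²/E
0           9       27    12.0000
1          42       22    18.1818
2          35       28     1.7500
3          10       19     4.2632
The largest term is for 1: 18.182.

1, 18.182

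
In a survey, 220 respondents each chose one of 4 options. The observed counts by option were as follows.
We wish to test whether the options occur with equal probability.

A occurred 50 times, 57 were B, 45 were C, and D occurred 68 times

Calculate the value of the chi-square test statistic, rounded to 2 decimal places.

5.42

Under H₀ each category has probability 1/4, so each expected count is 220/4 = 55.
A: (50 − 55)²/55 = 25/55 = 0.455
B: (57 − 55)²/55 = 4/55 = 0.073
C: (45 − 55)²/55 = 100/55 = 1.818
D: (68 − 55)²/55 = 169/55 = 3.073
Sum = 5.42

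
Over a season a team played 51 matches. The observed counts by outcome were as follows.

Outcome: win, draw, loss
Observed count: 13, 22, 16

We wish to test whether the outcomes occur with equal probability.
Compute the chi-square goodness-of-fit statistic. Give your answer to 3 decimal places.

2.471

Under H₀ each category has probability 1/3, so each expected count is 51/3 = 17.
cat         O        E   (O−E)²/E
win        13       17     0.9412
draw       22       17     1.4706
loss       16       17     0.0588
Sum = 2.471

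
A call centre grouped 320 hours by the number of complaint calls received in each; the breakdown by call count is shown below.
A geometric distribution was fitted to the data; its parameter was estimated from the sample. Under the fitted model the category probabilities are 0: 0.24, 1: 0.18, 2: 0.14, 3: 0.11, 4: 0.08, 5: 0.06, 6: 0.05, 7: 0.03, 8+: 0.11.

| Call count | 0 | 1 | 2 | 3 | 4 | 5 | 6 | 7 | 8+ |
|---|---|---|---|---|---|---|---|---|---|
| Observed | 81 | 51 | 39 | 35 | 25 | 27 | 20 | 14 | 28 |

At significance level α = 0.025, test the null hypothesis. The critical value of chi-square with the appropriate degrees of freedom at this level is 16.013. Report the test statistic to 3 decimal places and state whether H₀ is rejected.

9.410; do not reject

Expected counts E_i = n·p_i: 320×0.24 = 76.8, 320×0.18 = 57.6, 320×0.14 = 44.8, 320×0.11 = 35.2, 320×0.08 = 25.6, 320×0.06 = 19.2, 320×0.05 = 16, 320×0.03 = 9.6, 320×0.11 = 35.2.
χ² = (81−76.8)²/76.8 + (51−57.6)²/57.6 + (39−44.8)²/44.8 + (35−35.2)²/35.2 + (25−25.6)²/25.6 + (27−19.2)²/19.2 + (20−16)²/16 + (14−9.6)²/9.6 + (28−35.2)²/35.2
   = 0.2297 + 0.7563 + 0.7509 + 0.0011 + 0.0141 + 3.1688 + 1.0000 + 2.0167 + 1.4727
Sum = 9.410
df = 7. Since 9.410 < 16.013, we do not reject H₀.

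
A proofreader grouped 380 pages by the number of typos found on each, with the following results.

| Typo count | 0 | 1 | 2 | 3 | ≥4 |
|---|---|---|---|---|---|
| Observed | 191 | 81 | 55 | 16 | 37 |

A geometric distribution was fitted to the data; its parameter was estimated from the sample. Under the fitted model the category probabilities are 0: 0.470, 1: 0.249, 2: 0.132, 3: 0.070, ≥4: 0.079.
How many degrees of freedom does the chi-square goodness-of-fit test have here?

There are k = 5 categories and 1 parameter estimated from the data, so df = 5 − 1 − 1 = 3.

3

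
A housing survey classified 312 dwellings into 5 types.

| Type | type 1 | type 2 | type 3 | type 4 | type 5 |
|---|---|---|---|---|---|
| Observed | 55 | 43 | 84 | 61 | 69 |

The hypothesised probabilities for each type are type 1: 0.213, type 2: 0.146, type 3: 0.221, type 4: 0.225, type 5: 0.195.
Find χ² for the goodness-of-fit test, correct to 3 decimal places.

Expected counts E_i = n·p_i: 312×0.213 = 66.456, 312×0.146 = 45.552, 312×0.221 = 68.952, 312×0.225 = 70.2, 312×0.195 = 60.84.
type 1: (55 − 66.456)²/66.456 = 131.239936/66.456 = 1.9748
type 2: (43 − 45.552)²/45.552 = 6.512704/45.552 = 0.1430
type 3: (84 − 68.952)²/68.952 = 226.442304/68.952 = 3.2841
type 4: (61 − 70.2)²/70.2 = 84.64/70.2 = 1.2057
type 5: (69 − 60.84)²/60.84 = 66.5856/60.84 = 1.0944
Sum = 7.702

7.702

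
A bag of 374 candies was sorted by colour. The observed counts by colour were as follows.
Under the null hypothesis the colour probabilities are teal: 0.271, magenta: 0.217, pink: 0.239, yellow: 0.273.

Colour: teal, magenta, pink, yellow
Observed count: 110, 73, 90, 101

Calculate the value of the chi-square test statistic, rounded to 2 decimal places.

Expected counts E_i = n·p_i: 374×0.271 = 101.354, 374×0.217 = 81.158, 374×0.239 = 89.386, 374×0.273 = 102.102.
χ² = (110−101.354)²/101.354 + (73−81.158)²/81.158 + (90−89.386)²/89.386 + (101−102.102)²/102.102
   = 0.738 + 0.820 + 0.004 + 0.012
Sum = 1.57

1.57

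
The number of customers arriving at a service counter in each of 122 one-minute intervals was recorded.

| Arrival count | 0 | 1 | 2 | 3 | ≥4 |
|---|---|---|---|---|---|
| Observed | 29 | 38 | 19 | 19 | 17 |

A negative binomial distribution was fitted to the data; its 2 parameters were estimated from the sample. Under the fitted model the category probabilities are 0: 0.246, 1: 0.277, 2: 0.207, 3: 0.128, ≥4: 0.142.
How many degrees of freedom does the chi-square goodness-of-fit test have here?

There are k = 5 categories and 2 parameters estimated from the data, so df = 5 − 1 − 2 = 2.

2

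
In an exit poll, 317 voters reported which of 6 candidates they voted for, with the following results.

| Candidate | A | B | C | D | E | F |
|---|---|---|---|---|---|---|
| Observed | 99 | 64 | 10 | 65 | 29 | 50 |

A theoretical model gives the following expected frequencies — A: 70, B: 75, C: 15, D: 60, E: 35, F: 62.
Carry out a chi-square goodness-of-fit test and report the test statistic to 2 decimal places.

A: (99 − 70)²/70 = 841/70 = 12.014
B: (64 − 75)²/75 = 121/75 = 1.613
C: (10 − 15)²/15 = 25/15 = 1.667
D: (65 − 60)²/60 = 25/60 = 0.417
E: (29 − 35)²/35 = 36/35 = 1.029
F: (50 − 62)²/62 = 144/62 = 2.323
Sum = 19.06

19.06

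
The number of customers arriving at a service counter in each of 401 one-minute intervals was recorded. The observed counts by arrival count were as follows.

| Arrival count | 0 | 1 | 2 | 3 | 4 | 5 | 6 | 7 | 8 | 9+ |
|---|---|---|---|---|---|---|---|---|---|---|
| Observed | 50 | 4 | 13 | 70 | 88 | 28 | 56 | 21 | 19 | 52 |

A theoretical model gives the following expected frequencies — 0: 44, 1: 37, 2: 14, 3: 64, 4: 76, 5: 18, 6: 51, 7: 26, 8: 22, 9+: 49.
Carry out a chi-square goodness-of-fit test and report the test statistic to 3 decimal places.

40.379

χ² = (50−44)²/44 + (4−37)²/37 + (13−14)²/14 + (70−64)²/64 + (88−76)²/76 + (28−18)²/18 + (56−51)²/51 + (21−26)²/26 + (19−22)²/22 + (52−49)²/49
   = 0.8182 + 29.4324 + 0.0714 + 0.5625 + 1.8947 + 5.5556 + 0.4902 + 0.9615 + 0.4091 + 0.1837
Sum = 40.379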